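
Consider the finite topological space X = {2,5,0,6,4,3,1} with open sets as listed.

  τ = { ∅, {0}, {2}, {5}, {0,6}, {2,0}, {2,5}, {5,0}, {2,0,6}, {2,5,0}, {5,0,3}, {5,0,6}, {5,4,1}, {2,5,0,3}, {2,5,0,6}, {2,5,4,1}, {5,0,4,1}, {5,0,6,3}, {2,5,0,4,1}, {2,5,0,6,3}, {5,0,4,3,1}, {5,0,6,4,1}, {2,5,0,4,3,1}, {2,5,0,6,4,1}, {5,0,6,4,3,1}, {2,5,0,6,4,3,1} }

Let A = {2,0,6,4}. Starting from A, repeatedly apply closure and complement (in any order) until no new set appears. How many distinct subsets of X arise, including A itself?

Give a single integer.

8

X∖A={5,3,1}, int(X∖A)={5}, hence cl(A)={2,0,6,4,3,1}
Orbit (k=closure, c=complement):
  1. A     = {2,0,6,4}
  2. kA    = {2,0,6,4,3,1}
  3. cA    = {5,3,1}
  4. ckA   = {5}
  5. kcA   = {5,4,3,1}
  6. ckcA  = {2,0,6}
  7. kckcA = {2,0,6,3}
  8. ckckcA = {5,4,1}
(closed under both — stop)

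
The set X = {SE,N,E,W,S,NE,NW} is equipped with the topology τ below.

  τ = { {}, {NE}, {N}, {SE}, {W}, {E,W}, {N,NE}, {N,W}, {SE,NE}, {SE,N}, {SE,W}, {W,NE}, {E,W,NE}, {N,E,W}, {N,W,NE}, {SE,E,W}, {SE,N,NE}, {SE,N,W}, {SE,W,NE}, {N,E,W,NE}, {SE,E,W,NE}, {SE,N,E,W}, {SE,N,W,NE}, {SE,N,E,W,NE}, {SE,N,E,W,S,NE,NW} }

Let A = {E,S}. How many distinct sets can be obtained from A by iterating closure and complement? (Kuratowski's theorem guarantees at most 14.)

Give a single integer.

6

cl via duality: int({SE,N,W,NE,NW}) = {SE,N,W,NE}, so X∖{SE,N,W,NE} = {E,S,NW}
Write k for closure, c for complement:
  1. A     = {E,S}
  2. kA    = {E,S,NW}
  3. cA    = {SE,N,W,NE,NW}
  4. ckA   = {SE,N,W,NE}
  5. kcA   = {SE,N,E,W,S,NE,NW}
  6. ckcA  = {}
applying k or c yields no new set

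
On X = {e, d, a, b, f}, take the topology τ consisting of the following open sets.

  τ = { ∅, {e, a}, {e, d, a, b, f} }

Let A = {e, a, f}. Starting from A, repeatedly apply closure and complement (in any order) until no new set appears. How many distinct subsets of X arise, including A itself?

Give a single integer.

X∖A={d, b}, int(X∖A)=∅, hence cl(A)={e, d, a, b, f}
Orbit (k=closure, c=complement):
  1. A     = {e, a, f}
  2. kA    = {e, d, a, b, f}
  3. cA    = {d, b}
  4. ckA   = ∅
  5. kcA   = {d, b, f}
  6. ckcA  = {e, a}
(closed under both — stop)

6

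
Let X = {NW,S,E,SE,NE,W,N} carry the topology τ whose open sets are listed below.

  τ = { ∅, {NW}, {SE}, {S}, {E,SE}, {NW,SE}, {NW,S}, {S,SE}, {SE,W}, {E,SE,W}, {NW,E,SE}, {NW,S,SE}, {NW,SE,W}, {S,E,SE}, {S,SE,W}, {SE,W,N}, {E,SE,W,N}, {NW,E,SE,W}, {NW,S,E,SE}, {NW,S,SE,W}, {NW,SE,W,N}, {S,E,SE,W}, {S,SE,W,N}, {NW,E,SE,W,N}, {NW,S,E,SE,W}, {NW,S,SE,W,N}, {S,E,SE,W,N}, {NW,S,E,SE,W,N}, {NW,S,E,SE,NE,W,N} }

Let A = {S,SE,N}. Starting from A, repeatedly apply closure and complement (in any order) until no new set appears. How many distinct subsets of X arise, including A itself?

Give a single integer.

8

complement {NW,E,NE,W}; its interior {NW}; cl(A) = X∖{NW} = {S,E,SE,NE,W,N}
With k = closure, c = complement:
  1. A     = {S,SE,N}
  2. kA    = {S,E,SE,NE,W,N}
  3. cA    = {NW,E,NE,W}
  4. ckA   = {NW}
  5. kcA   = {NW,E,NE,W,N}
  6. kckA  = {NW,NE}
  7. ckcA  = {S,SE}
  8. ckckA = {S,E,SE,W,N}
k, c of each give nothing new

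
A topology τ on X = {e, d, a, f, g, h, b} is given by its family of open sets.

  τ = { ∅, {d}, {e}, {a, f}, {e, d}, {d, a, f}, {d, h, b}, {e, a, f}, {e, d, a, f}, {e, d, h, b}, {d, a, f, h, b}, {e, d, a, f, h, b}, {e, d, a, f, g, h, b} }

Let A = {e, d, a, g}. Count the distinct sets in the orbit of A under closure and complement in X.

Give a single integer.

closure: X∖int(X∖A) = X∖∅ = {e, d, a, f, g, h, b}
Let k=closure and c=complement:
  1. A     = {e, d, a, g}
  2. kA    = {e, d, a, f, g, h, b}
  3. cA    = {f, h, b}
  4. ckA   = ∅
  5. kcA   = {a, f, g, h, b}
  6. ckcA  = {e, d}
  7. kckcA = {e, d, g, h, b}
  8. ckckcA = {a, f}
  9. kckckcA = {a, f, g}
  10. ckckckcA = {e, d, h, b}
— saturated at 10

10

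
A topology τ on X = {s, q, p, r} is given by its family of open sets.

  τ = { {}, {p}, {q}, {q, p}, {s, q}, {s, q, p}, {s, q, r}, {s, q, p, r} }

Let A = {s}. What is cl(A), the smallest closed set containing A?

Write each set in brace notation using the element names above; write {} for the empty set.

{s, r}

closure: X∖int(X∖A) = X∖{q, p} = {s, r}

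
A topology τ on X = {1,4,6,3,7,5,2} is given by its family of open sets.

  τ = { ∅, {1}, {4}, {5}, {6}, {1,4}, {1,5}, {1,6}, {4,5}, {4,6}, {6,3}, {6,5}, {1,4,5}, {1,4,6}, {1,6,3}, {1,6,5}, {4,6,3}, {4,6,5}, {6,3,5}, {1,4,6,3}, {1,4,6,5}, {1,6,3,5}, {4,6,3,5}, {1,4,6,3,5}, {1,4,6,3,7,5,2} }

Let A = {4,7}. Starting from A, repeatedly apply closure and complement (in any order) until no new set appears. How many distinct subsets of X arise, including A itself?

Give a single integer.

cl via duality: int({1,6,3,5,2}) = {1,6,3,5}, so X∖{1,6,3,5} = {4,7,2}
Write k for closure, c for complement:
  1. A     = {4,7}
  2. kA    = {4,7,2}
  3. cA    = {1,6,3,5,2}
  4. ckA   = {1,6,3,5}
  5. kcA   = {1,6,3,7,5,2}
  6. ckcA  = {4}
applying k or c yields no new set

6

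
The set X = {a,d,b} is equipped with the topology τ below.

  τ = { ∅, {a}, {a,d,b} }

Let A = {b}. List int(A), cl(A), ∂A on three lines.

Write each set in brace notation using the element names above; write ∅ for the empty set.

U open, U⊆A: ∅. int(A) = ⋃ = ∅
X∖A={a,d}, int(X∖A)={a}, hence cl(A)={d,b}
∂A: remove int from cl → {d,b}

int(A) = ∅
cl(A)  = {d,b}
∂A     = {d,b}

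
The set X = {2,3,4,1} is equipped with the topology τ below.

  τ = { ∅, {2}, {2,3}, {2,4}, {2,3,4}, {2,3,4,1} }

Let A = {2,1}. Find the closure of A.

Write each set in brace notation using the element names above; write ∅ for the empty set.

closure: X∖int(X∖A) = X∖∅ = {2,3,4,1}

{2,3,4,1}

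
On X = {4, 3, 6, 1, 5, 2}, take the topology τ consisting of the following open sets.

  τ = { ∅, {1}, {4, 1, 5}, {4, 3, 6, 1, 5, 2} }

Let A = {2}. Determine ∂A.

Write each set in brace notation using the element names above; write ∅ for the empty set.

{3, 6, 2}

open subsets of A: ∅; so int(A) = ∅
closure: X∖int(X∖A) = X∖{4, 1, 5} = {3, 6, 2}
∂A = {3, 6, 2} minus ∅ = {3, 6, 2}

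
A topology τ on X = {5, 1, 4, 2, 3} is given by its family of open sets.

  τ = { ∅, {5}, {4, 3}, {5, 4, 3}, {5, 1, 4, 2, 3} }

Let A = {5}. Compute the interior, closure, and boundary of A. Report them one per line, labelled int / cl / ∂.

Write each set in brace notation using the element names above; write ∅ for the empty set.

int(A) = {5}
cl(A)  = {5, 1, 2}
∂A     = {1, 2}

U open, U⊆A: ∅, {5}. int(A) = ⋃ = {5}
X∖A={1, 4, 2, 3}, int(X∖A)={4, 3}, hence cl(A)={5, 1, 2}
∂A: remove int from cl → {1, 2}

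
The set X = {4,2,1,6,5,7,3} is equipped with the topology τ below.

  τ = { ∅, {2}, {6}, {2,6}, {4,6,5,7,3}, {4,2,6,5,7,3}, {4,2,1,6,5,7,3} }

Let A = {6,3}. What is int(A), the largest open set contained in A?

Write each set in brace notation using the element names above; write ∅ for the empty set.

{6}

opens ⊆ A: ∅, {6}; union → int = {6}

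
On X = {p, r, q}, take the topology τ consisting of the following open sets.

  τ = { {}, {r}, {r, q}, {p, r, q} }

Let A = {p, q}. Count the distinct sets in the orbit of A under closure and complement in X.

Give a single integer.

4

complement {r}; its interior {r}; cl(A) = X∖{r} = {p, q}
With k = closure, c = complement:
  1. A     = {p, q}
  2. cA    = {r}
  3. kcA   = {p, r, q}
  4. ckcA  = {}
k, c of each give nothing new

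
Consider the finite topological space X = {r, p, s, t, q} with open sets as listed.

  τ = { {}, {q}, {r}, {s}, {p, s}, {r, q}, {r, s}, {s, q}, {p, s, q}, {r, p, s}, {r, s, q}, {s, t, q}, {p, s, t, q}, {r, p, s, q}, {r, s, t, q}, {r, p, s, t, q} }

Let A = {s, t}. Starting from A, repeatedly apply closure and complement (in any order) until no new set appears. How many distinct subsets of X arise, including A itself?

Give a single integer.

complement {r, p, q}; its interior {r, q}; cl(A) = X∖{r, q} = {p, s, t}
With k = closure, c = complement:
  1. A     = {s, t}
  2. kA    = {p, s, t}
  3. cA    = {r, p, q}
  4. ckA   = {r, q}
  5. kcA   = {r, p, t, q}
  6. kckA  = {r, t, q}
  7. ckcA  = {s}
  8. ckckA = {p, s}
k, c of each give nothing new

8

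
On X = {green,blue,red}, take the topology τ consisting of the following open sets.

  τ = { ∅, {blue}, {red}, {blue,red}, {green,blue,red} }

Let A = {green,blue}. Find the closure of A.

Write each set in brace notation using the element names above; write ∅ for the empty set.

cl via duality: int({red}) = {red}, so X∖{red} = {green,blue}

{green,blue}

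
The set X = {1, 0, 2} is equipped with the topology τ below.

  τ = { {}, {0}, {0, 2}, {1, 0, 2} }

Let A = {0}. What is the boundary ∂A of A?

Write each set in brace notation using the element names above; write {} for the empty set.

{1, 2}

open subsets of A: {}, {0}; so int(A) = {0}
closure: X∖int(X∖A) = X∖{} = {1, 0, 2}
∂A = {1, 0, 2} minus {0} = {1, 2}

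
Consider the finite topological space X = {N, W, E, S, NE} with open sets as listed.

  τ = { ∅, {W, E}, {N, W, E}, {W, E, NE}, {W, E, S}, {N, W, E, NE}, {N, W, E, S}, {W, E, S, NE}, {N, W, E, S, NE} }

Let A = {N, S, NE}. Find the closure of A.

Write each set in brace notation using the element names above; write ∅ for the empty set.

X∖A={W, E}, int(X∖A)={W, E}, hence cl(A)={N, S, NE}

{N, S, NE}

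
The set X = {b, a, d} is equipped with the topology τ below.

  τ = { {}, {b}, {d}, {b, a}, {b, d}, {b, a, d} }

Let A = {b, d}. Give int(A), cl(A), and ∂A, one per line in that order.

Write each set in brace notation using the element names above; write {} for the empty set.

int(A) = {b, d}
cl(A)  = {b, a, d}
∂A     = {a}

open subsets of A: {}, {d}, {b}, {b, d}; so int(A) = {b, d}
closure: X∖int(X∖A) = X∖{} = {b, a, d}
∂A = {b, a, d} minus {b, d} = {a}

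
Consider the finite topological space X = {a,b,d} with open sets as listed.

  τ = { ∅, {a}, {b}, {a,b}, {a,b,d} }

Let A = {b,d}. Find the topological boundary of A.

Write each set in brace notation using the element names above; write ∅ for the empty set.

open subsets of A: ∅, {b}; so int(A) = {b}
closure: X∖int(X∖A) = X∖{a} = {b,d}
∂A = {b,d} minus {b} = {d}

{d}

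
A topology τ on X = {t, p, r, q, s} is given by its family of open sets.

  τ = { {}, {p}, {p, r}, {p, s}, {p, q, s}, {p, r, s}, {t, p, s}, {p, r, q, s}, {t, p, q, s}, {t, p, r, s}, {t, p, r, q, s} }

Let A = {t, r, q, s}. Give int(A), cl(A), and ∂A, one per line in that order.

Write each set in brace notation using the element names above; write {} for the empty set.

int(A) = {}
cl(A)  = {t, r, q, s}
∂A     = {t, r, q, s}

interior: largest open inside A is {} (from {})
cl via duality: int({p}) = {p}, so X∖{p} = {t, r, q, s}
cl∖int = {t, r, q, s}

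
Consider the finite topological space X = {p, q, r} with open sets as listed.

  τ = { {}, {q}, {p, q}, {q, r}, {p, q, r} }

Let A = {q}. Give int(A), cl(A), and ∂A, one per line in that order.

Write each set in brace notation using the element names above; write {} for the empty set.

int(A) = {q}
cl(A)  = {p, q, r}
∂A     = {p, r}

opens ⊆ A: {}, {q}; union → int = {q}
complement {p, r}; its interior {}; cl(A) = X∖{} = {p, q, r}
boundary = {p, q, r} ∖ {q} = {p, r}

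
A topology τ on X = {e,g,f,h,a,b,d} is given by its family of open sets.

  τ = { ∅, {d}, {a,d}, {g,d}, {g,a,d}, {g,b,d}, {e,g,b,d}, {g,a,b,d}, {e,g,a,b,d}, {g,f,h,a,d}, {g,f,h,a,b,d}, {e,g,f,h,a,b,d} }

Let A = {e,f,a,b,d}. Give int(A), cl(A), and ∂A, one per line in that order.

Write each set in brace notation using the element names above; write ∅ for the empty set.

U open, U⊆A: ∅, {d}, {a,d}. int(A) = ⋃ = {a,d}
X∖A={g,h}, int(X∖A)=∅, hence cl(A)={e,g,f,h,a,b,d}
∂A: remove int from cl → {e,g,f,h,b}

int(A) = {a,d}
cl(A)  = {e,g,f,h,a,b,d}
∂A     = {e,g,f,h,b}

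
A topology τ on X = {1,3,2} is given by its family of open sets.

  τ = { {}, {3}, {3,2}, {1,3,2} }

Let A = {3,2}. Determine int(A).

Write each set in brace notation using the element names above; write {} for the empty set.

{3,2}

U open, U⊆A: {}, {3}, {3,2}. int(A) = ⋃ = {3,2}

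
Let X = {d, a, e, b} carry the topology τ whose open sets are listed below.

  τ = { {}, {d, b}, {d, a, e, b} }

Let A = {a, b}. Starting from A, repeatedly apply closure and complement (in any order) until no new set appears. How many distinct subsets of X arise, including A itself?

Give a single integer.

closure: X∖int(X∖A) = X∖{} = {d, a, e, b}
Let k=closure and c=complement:
  1. A     = {a, b}
  2. kA    = {d, a, e, b}
  3. cA    = {d, e}
  4. ckA   = {}
— saturated at 4

4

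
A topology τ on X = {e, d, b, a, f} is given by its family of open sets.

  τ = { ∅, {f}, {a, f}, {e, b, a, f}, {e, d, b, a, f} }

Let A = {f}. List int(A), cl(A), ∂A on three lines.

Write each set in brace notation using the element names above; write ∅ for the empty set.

int(A) = {f}
cl(A)  = {e, d, b, a, f}
∂A     = {e, d, b, a}

U open, U⊆A: ∅, {f}. int(A) = ⋃ = {f}
X∖A={e, d, b, a}, int(X∖A)=∅, hence cl(A)={e, d, b, a, f}
∂A: remove int from cl → {e, d, b, a}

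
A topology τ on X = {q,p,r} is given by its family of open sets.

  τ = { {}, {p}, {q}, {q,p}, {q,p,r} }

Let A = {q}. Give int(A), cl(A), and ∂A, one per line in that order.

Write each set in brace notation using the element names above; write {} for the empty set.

int(A) = {q}
cl(A)  = {q,r}
∂A     = {r}

opens ⊆ A: {}, {q}; union → int = {q}
complement {p,r}; its interior {p}; cl(A) = X∖{p} = {q,r}
boundary = {q,r} ∖ {q} = {r}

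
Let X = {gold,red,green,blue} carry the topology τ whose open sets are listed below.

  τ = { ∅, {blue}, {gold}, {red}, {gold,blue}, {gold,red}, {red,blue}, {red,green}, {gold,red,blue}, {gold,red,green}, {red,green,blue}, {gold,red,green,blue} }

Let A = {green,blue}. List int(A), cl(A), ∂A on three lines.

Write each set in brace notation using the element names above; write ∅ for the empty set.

U open, U⊆A: ∅, {blue}. int(A) = ⋃ = {blue}
X∖A={gold,red}, int(X∖A)={gold,red}, hence cl(A)={green,blue}
∂A: remove int from cl → {green}

int(A) = {blue}
cl(A)  = {green,blue}
∂A     = {green}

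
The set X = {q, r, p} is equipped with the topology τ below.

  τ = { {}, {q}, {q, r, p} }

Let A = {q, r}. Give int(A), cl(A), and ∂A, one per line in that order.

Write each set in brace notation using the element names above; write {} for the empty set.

open subsets of A: {}, {q}; so int(A) = {q}
closure: X∖int(X∖A) = X∖{} = {q, r, p}
∂A = {q, r, p} minus {q} = {r, p}

int(A) = {q}
cl(A)  = {q, r, p}
∂A     = {r, p}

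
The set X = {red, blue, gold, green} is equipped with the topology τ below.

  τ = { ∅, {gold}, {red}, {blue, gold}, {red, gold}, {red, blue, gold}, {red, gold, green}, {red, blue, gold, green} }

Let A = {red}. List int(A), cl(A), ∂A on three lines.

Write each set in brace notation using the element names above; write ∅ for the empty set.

int(A) = {red}
cl(A)  = {red, green}
∂A     = {green}

U open, U⊆A: ∅, {red}. int(A) = ⋃ = {red}
X∖A={blue, gold, green}, int(X∖A)={blue, gold}, hence cl(A)={red, green}
∂A: remove int from cl → {green}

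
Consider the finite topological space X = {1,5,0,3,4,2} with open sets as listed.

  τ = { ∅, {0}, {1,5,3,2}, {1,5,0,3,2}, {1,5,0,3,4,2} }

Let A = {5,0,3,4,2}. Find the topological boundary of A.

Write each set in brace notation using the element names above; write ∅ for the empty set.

interior: largest open inside A is {0} (from ∅, {0})
cl via duality: int({1}) = ∅, so X∖∅ = {1,5,0,3,4,2}
cl∖int = {1,5,3,4,2}

{1,5,3,4,2}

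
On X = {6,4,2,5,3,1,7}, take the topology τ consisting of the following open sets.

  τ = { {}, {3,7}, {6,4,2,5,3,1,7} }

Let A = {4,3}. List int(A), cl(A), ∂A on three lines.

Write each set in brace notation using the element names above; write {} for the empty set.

int(A) = {}
cl(A)  = {6,4,2,5,3,1,7}
∂A     = {6,4,2,5,3,1,7}

interior: largest open inside A is {} (from {})
cl via duality: int({6,2,5,1,7}) = {}, so X∖{} = {6,4,2,5,3,1,7}
cl∖int = {6,4,2,5,3,1,7}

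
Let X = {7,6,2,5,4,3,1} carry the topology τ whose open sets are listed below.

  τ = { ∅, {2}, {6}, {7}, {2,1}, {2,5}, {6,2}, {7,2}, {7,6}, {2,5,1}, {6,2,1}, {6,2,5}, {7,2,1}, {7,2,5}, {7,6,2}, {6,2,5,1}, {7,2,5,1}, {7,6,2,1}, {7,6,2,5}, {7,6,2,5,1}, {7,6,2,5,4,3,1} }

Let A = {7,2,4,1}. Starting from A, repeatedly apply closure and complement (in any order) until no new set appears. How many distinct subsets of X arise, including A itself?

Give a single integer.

cl via duality: int({6,5,3}) = {6}, so X∖{6} = {7,2,5,4,3,1}
Write k for closure, c for complement:
  1. A     = {7,2,4,1}
  2. kA    = {7,2,5,4,3,1}
  3. cA    = {6,5,3}
  4. ckA   = {6}
  5. kcA   = {6,5,4,3}
  6. kckA  = {6,4,3}
  7. ckcA  = {7,2,1}
  8. ckckA = {7,2,5,1}
applying k or c yields no new set

8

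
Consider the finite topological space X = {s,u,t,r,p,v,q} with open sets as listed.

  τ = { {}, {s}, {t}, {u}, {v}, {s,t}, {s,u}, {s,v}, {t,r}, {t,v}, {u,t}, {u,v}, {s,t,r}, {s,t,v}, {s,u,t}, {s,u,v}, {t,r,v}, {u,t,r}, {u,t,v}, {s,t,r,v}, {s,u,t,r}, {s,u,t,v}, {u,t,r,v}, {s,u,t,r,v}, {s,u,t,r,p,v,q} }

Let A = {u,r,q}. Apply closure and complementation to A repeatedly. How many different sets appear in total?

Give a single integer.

8

complement {s,t,p,v}; its interior {s,t,v}; cl(A) = X∖{s,t,v} = {u,r,p,q}
With k = closure, c = complement:
  1. A     = {u,r,q}
  2. kA    = {u,r,p,q}
  3. cA    = {s,t,p,v}
  4. ckA   = {s,t,v}
  5. kcA   = {s,t,r,p,v,q}
  6. ckcA  = {u}
  7. kckcA = {u,p,q}
  8. ckckcA = {s,t,r,v}
k, c of each give nothing new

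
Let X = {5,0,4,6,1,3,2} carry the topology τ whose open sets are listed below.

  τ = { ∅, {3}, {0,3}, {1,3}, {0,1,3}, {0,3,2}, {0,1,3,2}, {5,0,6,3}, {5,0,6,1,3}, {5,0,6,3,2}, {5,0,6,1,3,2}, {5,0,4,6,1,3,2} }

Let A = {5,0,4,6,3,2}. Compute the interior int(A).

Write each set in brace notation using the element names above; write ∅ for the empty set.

open subsets of A: ∅, {3}, {0,3}, {0,3,2}, {5,0,6,3}, {5,0,6,3,2}; so int(A) = {5,0,6,3,2}

{5,0,6,3,2}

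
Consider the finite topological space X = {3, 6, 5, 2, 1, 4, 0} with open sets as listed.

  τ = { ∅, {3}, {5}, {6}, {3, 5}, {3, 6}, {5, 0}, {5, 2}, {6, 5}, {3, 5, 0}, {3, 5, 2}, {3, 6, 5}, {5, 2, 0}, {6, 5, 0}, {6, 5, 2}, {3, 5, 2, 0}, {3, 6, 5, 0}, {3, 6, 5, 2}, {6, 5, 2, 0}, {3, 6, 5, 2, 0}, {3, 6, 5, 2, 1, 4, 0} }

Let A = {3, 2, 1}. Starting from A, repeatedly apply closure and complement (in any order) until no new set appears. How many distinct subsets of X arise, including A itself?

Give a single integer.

8

cl via duality: int({6, 5, 4, 0}) = {6, 5, 0}, so X∖{6, 5, 0} = {3, 2, 1, 4}
Write k for closure, c for complement:
  1. A     = {3, 2, 1}
  2. kA    = {3, 2, 1, 4}
  3. cA    = {6, 5, 4, 0}
  4. ckA   = {6, 5, 0}
  5. kcA   = {6, 5, 2, 1, 4, 0}
  6. ckcA  = {3}
  7. kckcA = {3, 1, 4}
  8. ckckcA = {6, 5, 2, 0}
applying k or c yields no new set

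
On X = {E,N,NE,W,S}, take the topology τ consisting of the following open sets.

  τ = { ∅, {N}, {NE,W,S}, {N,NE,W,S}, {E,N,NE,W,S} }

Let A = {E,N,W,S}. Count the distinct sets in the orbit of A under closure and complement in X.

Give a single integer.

cl via duality: int({NE}) = ∅, so X∖∅ = {E,N,NE,W,S}
Write k for closure, c for complement:
  1. A     = {E,N,W,S}
  2. kA    = {E,N,NE,W,S}
  3. cA    = {NE}
  4. ckA   = ∅
  5. kcA   = {E,NE,W,S}
  6. ckcA  = {N}
  7. kckcA = {E,N}
  8. ckckcA = {NE,W,S}
applying k or c yields no new set

8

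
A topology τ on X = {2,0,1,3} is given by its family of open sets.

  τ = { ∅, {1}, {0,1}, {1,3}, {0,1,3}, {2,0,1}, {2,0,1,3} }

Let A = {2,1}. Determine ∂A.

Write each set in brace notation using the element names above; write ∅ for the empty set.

{2,0,3}

opens ⊆ A: ∅, {1}; union → int = {1}
complement {0,3}; its interior ∅; cl(A) = X∖∅ = {2,0,1,3}
boundary = {2,0,1,3} ∖ {1} = {2,0,3}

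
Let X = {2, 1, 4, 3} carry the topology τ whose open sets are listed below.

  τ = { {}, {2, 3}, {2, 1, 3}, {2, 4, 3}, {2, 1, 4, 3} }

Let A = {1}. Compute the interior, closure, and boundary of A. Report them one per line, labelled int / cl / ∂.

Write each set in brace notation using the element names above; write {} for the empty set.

opens ⊆ A: {}; union → int = {}
complement {2, 4, 3}; its interior {2, 4, 3}; cl(A) = X∖{2, 4, 3} = {1}
boundary = {1} ∖ {} = {1}

int(A) = {}
cl(A)  = {1}
∂A     = {1}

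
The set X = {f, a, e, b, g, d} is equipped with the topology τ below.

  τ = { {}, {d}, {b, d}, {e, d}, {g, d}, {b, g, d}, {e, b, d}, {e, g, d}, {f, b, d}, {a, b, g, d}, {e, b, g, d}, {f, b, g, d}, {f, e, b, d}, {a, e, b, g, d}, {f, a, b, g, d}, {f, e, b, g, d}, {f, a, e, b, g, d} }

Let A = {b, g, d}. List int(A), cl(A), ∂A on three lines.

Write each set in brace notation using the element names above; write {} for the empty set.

int(A) = {b, g, d}
cl(A)  = {f, a, e, b, g, d}
∂A     = {f, a, e}

U open, U⊆A: {}, {d}, {g, d}, {b, d}, {b, g, d}. int(A) = ⋃ = {b, g, d}
X∖A={f, a, e}, int(X∖A)={}, hence cl(A)={f, a, e, b, g, d}
∂A: remove int from cl → {f, a, e}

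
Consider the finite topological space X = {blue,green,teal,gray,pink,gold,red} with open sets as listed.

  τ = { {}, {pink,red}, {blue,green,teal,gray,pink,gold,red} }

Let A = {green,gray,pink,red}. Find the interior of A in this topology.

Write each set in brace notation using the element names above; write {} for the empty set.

{pink,red}

open subsets of A: {}, {pink,red}; so int(A) = {pink,red}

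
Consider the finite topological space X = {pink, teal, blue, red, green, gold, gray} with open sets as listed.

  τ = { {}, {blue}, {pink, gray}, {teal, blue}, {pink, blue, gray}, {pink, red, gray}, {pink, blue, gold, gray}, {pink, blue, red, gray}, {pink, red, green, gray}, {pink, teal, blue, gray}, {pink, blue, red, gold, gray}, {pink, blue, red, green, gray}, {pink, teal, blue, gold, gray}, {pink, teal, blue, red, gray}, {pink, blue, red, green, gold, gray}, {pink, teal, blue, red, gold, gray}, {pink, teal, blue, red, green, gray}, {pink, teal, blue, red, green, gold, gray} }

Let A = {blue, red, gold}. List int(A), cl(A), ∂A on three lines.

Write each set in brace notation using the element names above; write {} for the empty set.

open subsets of A: {}, {blue}; so int(A) = {blue}
closure: X∖int(X∖A) = X∖{pink, gray} = {teal, blue, red, green, gold}
∂A = {teal, blue, red, green, gold} minus {blue} = {teal, red, green, gold}

int(A) = {blue}
cl(A)  = {teal, blue, red, green, gold}
∂A     = {teal, red, green, gold}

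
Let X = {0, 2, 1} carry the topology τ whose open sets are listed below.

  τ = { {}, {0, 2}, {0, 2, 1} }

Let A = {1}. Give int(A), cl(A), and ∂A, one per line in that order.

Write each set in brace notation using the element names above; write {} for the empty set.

opens ⊆ A: {}; union → int = {}
complement {0, 2}; its interior {0, 2}; cl(A) = X∖{0, 2} = {1}
boundary = {1} ∖ {} = {1}

int(A) = {}
cl(A)  = {1}
∂A     = {1}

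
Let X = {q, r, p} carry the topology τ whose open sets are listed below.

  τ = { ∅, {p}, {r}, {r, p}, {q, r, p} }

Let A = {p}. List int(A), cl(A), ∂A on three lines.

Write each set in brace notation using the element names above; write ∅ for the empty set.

interior: largest open inside A is {p} (from ∅, {p})
cl via duality: int({q, r}) = {r}, so X∖{r} = {q, p}
cl∖int = {q}

int(A) = {p}
cl(A)  = {q, p}
∂A     = {q}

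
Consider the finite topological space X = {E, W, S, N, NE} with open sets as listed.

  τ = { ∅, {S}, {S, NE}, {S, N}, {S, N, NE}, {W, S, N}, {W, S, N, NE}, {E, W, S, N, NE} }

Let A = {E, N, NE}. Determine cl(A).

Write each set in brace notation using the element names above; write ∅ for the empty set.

X∖A={W, S}, int(X∖A)={S}, hence cl(A)={E, W, N, NE}

{E, W, N, NE}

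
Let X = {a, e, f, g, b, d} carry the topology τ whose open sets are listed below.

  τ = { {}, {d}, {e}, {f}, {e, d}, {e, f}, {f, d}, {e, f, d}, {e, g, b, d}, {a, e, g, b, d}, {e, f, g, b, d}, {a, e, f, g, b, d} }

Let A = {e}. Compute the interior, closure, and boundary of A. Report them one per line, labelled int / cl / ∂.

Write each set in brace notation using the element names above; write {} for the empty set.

int(A) = {e}
cl(A)  = {a, e, g, b}
∂A     = {a, g, b}

opens ⊆ A: {}, {e}; union → int = {e}
complement {a, f, g, b, d}; its interior {f, d}; cl(A) = X∖{f, d} = {a, e, g, b}
boundary = {a, e, g, b} ∖ {e} = {a, g, b}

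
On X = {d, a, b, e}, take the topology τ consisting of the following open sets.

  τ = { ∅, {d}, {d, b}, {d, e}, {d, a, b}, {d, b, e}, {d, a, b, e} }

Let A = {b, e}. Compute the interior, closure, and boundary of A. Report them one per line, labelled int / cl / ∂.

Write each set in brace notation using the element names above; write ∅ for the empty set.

int(A) = ∅
cl(A)  = {a, b, e}
∂A     = {a, b, e}

interior: largest open inside A is ∅ (from ∅)
cl via duality: int({d, a}) = {d}, so X∖{d} = {a, b, e}
cl∖int = {a, b, e}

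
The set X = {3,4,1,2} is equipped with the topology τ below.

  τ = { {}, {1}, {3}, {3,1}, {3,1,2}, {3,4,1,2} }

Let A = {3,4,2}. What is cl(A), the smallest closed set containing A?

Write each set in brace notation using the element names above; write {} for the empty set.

complement {1}; its interior {1}; cl(A) = X∖{1} = {3,4,2}

{3,4,2}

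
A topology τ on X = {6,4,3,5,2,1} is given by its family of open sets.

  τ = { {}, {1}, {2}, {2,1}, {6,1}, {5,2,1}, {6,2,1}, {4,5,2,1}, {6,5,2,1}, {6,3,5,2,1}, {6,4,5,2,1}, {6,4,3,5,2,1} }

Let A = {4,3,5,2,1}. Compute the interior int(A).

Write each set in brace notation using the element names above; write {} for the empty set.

U open, U⊆A: {}, {2}, {1}, {2,1}, {5,2,1}, {4,5,2,1}. int(A) = ⋃ = {4,5,2,1}

{4,5,2,1}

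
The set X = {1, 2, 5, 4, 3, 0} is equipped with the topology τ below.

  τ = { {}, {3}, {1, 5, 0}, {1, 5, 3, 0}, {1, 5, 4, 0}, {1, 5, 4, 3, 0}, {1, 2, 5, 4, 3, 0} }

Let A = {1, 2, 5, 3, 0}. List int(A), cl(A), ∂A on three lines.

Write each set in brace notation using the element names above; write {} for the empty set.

interior: largest open inside A is {1, 5, 3, 0} (from {}, {3}, {1, 5, 0}, {1, 5, 3, 0})
cl via duality: int({4}) = {}, so X∖{} = {1, 2, 5, 4, 3, 0}
cl∖int = {2, 4}

int(A) = {1, 5, 3, 0}
cl(A)  = {1, 2, 5, 4, 3, 0}
∂A     = {2, 4}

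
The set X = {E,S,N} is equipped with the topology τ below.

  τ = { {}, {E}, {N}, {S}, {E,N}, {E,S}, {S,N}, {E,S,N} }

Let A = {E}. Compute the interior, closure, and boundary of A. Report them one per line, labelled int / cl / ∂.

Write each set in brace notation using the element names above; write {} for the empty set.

open subsets of A: {}, {E}; so int(A) = {E}
closure: X∖int(X∖A) = X∖{S,N} = {E}
∂A = {E} minus {E} = {}

int(A) = {E}
cl(A)  = {E}
∂A     = {}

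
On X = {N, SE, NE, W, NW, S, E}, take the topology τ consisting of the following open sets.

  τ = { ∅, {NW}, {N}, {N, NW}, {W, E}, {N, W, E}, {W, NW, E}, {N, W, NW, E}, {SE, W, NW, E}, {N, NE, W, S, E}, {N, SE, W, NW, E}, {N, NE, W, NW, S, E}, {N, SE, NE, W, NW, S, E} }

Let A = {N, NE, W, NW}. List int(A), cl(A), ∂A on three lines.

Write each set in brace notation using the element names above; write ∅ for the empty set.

int(A) = {N, NW}
cl(A)  = {N, SE, NE, W, NW, S, E}
∂A     = {SE, NE, W, S, E}

open subsets of A: ∅, {N}, {NW}, {N, NW}; so int(A) = {N, NW}
closure: X∖int(X∖A) = X∖∅ = {N, SE, NE, W, NW, S, E}
∂A = {N, SE, NE, W, NW, S, E} minus {N, NW} = {SE, NE, W, S, E}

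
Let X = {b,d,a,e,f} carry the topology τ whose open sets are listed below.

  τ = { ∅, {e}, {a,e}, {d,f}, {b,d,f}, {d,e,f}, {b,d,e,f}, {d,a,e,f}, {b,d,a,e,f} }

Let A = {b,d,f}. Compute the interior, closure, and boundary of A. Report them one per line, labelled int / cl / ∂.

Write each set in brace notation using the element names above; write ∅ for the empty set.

int(A) = {b,d,f}
cl(A)  = {b,d,f}
∂A     = ∅

U open, U⊆A: ∅, {d,f}, {b,d,f}. int(A) = ⋃ = {b,d,f}
X∖A={a,e}, int(X∖A)={a,e}, hence cl(A)={b,d,f}
∂A: remove int from cl → ∅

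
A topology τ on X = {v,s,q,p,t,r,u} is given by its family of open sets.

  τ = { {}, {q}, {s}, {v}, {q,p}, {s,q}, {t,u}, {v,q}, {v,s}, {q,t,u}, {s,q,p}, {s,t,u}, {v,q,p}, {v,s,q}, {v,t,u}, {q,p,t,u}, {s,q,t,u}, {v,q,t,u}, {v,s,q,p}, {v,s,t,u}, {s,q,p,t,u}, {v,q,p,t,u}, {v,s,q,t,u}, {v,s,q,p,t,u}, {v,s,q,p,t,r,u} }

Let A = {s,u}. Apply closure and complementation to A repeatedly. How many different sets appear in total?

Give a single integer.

complement {v,q,p,t,r}; its interior {v,q,p}; cl(A) = X∖{v,q,p} = {s,t,r,u}
With k = closure, c = complement:
  1. A     = {s,u}
  2. kA    = {s,t,r,u}
  3. cA    = {v,q,p,t,r}
  4. ckA   = {v,q,p}
  5. kcA   = {v,q,p,t,r,u}
  6. kckA  = {v,q,p,r}
  7. ckcA  = {s}
  8. ckckA = {s,t,u}
  9. kckcA = {s,r}
  10. ckckcA = {v,q,p,t,u}
k, c of each give nothing new

10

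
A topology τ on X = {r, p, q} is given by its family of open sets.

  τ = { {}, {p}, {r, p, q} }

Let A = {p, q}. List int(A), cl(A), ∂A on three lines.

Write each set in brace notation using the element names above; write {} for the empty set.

int(A) = {p}
cl(A)  = {r, p, q}
∂A     = {r, q}

U open, U⊆A: {}, {p}. int(A) = ⋃ = {p}
X∖A={r}, int(X∖A)={}, hence cl(A)={r, p, q}
∂A: remove int from cl → {r, q}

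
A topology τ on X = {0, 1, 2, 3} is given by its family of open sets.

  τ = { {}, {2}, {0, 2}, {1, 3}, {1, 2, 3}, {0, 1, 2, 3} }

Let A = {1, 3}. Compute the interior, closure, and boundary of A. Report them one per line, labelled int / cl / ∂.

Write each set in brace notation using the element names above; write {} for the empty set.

opens ⊆ A: {}, {1, 3}; union → int = {1, 3}
complement {0, 2}; its interior {0, 2}; cl(A) = X∖{0, 2} = {1, 3}
boundary = {1, 3} ∖ {1, 3} = {}

int(A) = {1, 3}
cl(A)  = {1, 3}
∂A     = {}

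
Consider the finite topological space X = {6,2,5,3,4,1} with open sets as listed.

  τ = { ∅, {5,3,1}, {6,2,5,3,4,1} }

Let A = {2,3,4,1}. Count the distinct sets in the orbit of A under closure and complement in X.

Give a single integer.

4

cl via duality: int({6,5}) = ∅, so X∖∅ = {6,2,5,3,4,1}
Write k for closure, c for complement:
  1. A     = {2,3,4,1}
  2. kA    = {6,2,5,3,4,1}
  3. cA    = {6,5}
  4. ckA   = ∅
applying k or c yields no new set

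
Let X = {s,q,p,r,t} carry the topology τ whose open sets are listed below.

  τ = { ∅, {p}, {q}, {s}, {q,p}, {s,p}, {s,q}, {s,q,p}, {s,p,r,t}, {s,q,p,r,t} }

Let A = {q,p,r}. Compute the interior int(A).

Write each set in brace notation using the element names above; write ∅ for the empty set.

{q,p}

interior: largest open inside A is {q,p} (from ∅, {q}, {p}, {q,p})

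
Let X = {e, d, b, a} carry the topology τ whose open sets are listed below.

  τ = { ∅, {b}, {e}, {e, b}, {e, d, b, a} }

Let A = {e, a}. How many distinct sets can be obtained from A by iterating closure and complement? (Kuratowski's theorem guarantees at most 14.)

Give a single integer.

complement {d, b}; its interior {b}; cl(A) = X∖{b} = {e, d, a}
With k = closure, c = complement:
  1. A     = {e, a}
  2. kA    = {e, d, a}
  3. cA    = {d, b}
  4. ckA   = {b}
  5. kcA   = {d, b, a}
  6. ckcA  = {e}
k, c of each give nothing new

6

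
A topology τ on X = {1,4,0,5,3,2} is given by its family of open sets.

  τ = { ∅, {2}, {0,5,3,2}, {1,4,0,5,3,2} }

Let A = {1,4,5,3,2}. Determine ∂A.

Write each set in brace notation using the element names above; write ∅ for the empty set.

{1,4,0,5,3}

opens ⊆ A: ∅, {2}; union → int = {2}
complement {0}; its interior ∅; cl(A) = X∖∅ = {1,4,0,5,3,2}
boundary = {1,4,0,5,3,2} ∖ {2} = {1,4,0,5,3}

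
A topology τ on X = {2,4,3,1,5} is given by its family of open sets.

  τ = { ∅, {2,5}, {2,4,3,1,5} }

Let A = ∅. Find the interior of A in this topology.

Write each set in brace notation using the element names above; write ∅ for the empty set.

∅

open subsets of A: ∅; so int(A) = ∅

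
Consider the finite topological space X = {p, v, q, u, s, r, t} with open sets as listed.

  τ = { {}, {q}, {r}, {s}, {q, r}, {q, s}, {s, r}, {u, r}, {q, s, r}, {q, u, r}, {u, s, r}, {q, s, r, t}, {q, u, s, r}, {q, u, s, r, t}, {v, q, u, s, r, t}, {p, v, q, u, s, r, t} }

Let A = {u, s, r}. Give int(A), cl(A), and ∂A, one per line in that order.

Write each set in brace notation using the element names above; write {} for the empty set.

int(A) = {u, s, r}
cl(A)  = {p, v, u, s, r, t}
∂A     = {p, v, t}

U open, U⊆A: {}, {r}, {s}, {u, r}, {s, r}, {u, s, r}. int(A) = ⋃ = {u, s, r}
X∖A={p, v, q, t}, int(X∖A)={q}, hence cl(A)={p, v, u, s, r, t}
∂A: remove int from cl → {p, v, t}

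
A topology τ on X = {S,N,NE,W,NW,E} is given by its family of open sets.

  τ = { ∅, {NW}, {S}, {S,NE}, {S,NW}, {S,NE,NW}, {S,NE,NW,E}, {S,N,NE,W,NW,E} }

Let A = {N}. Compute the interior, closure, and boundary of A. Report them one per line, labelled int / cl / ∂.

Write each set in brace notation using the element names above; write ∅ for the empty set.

opens ⊆ A: ∅; union → int = ∅
complement {S,NE,W,NW,E}; its interior {S,NE,NW,E}; cl(A) = X∖{S,NE,NW,E} = {N,W}
boundary = {N,W} ∖ ∅ = {N,W}

int(A) = ∅
cl(A)  = {N,W}
∂A     = {N,W}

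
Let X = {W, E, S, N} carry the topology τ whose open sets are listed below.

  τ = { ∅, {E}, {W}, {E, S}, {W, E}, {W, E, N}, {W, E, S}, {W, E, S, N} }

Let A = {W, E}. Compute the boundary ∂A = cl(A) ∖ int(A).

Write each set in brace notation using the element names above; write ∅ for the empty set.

U open, U⊆A: ∅, {E}, {W}, {W, E}. int(A) = ⋃ = {W, E}
X∖A={S, N}, int(X∖A)=∅, hence cl(A)={W, E, S, N}
∂A: remove int from cl → {S, N}

{S, N}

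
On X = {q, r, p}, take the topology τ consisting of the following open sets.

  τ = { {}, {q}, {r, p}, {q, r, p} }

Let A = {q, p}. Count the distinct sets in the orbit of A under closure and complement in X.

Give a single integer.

6

closure: X∖int(X∖A) = X∖{} = {q, r, p}
Let k=closure and c=complement:
  1. A     = {q, p}
  2. kA    = {q, r, p}
  3. cA    = {r}
  4. ckA   = {}
  5. kcA   = {r, p}
  6. ckcA  = {q}
— saturated at 6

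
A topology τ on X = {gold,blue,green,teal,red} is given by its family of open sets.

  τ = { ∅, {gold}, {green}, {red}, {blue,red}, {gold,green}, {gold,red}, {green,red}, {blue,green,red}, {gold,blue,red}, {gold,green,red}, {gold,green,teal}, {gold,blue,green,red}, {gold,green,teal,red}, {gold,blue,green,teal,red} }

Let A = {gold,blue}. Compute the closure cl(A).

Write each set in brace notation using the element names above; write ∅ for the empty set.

cl via duality: int({green,teal,red}) = {green,red}, so X∖{green,red} = {gold,blue,teal}

{gold,blue,teal}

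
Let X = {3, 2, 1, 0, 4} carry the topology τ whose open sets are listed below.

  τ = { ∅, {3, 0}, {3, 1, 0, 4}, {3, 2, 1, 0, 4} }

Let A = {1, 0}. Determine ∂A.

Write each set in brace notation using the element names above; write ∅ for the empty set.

{3, 2, 1, 0, 4}

opens ⊆ A: ∅; union → int = ∅
complement {3, 2, 4}; its interior ∅; cl(A) = X∖∅ = {3, 2, 1, 0, 4}
boundary = {3, 2, 1, 0, 4} ∖ ∅ = {3, 2, 1, 0, 4}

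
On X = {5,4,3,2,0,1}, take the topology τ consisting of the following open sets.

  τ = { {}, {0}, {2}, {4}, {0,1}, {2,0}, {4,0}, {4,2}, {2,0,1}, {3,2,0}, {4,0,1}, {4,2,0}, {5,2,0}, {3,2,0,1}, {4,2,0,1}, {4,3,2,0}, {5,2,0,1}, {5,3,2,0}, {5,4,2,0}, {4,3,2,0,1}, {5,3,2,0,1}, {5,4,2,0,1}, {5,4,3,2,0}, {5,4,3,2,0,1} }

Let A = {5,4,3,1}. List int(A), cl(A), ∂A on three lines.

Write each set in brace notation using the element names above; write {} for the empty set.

opens ⊆ A: {}, {4}; union → int = {4}
complement {2,0}; its interior {2,0}; cl(A) = X∖{2,0} = {5,4,3,1}
boundary = {5,4,3,1} ∖ {4} = {5,3,1}

int(A) = {4}
cl(A)  = {5,4,3,1}
∂A     = {5,3,1}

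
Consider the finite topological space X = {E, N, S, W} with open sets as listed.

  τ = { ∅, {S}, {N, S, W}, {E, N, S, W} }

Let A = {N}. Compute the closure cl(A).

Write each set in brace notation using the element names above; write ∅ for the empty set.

complement {E, S, W}; its interior {S}; cl(A) = X∖{S} = {E, N, W}

{E, N, W}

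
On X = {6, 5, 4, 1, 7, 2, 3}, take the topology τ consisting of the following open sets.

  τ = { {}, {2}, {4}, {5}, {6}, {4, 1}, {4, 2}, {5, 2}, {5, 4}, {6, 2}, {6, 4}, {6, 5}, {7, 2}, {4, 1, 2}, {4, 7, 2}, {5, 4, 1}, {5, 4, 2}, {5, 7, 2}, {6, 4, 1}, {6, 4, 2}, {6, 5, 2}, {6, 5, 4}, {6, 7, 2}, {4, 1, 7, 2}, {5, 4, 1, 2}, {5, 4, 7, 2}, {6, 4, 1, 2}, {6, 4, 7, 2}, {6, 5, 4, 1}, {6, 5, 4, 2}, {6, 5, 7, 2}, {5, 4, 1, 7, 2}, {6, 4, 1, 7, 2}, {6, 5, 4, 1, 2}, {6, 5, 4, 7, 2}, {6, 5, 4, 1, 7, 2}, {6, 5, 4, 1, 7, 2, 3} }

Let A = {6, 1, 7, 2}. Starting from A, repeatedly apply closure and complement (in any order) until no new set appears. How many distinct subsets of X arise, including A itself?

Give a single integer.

complement {5, 4, 3}; its interior {5, 4}; cl(A) = X∖{5, 4} = {6, 1, 7, 2, 3}
With k = closure, c = complement:
  1. A     = {6, 1, 7, 2}
  2. kA    = {6, 1, 7, 2, 3}
  3. cA    = {5, 4, 3}
  4. ckA   = {5, 4}
  5. kcA   = {5, 4, 1, 3}
  6. ckcA  = {6, 7, 2}
  7. kckcA = {6, 7, 2, 3}
  8. ckckcA = {5, 4, 1}
k, c of each give nothing new

8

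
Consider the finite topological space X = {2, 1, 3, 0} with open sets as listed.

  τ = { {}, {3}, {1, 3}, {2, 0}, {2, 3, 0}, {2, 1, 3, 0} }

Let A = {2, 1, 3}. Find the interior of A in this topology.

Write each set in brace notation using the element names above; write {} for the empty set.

{1, 3}

open subsets of A: {}, {3}, {1, 3}; so int(A) = {1, 3}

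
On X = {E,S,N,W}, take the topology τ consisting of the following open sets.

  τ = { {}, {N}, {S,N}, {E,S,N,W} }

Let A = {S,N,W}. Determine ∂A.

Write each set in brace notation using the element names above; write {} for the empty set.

interior: largest open inside A is {S,N} (from {}, {N}, {S,N})
cl via duality: int({E}) = {}, so X∖{} = {E,S,N,W}
cl∖int = {E,W}

{E,W}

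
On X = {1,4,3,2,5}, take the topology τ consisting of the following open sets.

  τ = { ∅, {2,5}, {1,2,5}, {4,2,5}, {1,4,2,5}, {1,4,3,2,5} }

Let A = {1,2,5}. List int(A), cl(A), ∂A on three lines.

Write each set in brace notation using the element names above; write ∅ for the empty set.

open subsets of A: ∅, {2,5}, {1,2,5}; so int(A) = {1,2,5}
closure: X∖int(X∖A) = X∖∅ = {1,4,3,2,5}
∂A = {1,4,3,2,5} minus {1,2,5} = {4,3}

int(A) = {1,2,5}
cl(A)  = {1,4,3,2,5}
∂A     = {4,3}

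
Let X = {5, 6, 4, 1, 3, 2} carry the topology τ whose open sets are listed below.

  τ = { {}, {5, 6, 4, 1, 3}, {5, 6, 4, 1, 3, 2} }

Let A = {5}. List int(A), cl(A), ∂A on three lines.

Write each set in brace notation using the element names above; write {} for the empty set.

opens ⊆ A: {}; union → int = {}
complement {6, 4, 1, 3, 2}; its interior {}; cl(A) = X∖{} = {5, 6, 4, 1, 3, 2}
boundary = {5, 6, 4, 1, 3, 2} ∖ {} = {5, 6, 4, 1, 3, 2}

int(A) = {}
cl(A)  = {5, 6, 4, 1, 3, 2}
∂A     = {5, 6, 4, 1, 3, 2}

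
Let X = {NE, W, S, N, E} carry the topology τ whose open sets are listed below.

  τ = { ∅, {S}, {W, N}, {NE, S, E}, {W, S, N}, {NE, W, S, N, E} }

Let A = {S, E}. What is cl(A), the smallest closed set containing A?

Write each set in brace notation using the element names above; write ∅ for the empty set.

complement {NE, W, N}; its interior {W, N}; cl(A) = X∖{W, N} = {NE, S, E}

{NE, S, E}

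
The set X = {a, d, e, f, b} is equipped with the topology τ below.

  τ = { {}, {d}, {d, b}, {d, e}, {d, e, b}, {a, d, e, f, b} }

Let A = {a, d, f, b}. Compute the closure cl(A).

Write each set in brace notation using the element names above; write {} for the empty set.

{a, d, e, f, b}

complement {e}; its interior {}; cl(A) = X∖{} = {a, d, e, f, b}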